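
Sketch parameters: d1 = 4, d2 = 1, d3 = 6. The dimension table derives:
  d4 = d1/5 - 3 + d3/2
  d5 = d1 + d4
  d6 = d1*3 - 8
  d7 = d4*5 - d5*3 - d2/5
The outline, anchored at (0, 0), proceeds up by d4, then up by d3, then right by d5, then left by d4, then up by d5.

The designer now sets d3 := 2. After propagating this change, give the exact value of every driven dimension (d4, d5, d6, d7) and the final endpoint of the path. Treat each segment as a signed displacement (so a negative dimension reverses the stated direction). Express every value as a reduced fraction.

Apply edit: d3 := 2
  d4 = d1/5 - 3 + d3/2 = -6/5
  d5 = d1 + d4 = 14/5
  d6 = d1*3 - 8 = 4
  d7 = d4*5 - d5*3 - d2/5 = -73/5
Walk from origin (0, 0):
  seg 1: up by d4 = -6/5 → (0, -6/5)
  seg 2: up by d3 = 2 → (0, 4/5)
  seg 3: right by d5 = 14/5 → (14/5, 4/5)
  seg 4: left by d4 = -6/5 → (4, 4/5)
  seg 5: up by d5 = 14/5 → (4, 18/5)

d4 = -6/5
d5 = 14/5
d6 = 4
d7 = -73/5
endpoint = (4, 18/5)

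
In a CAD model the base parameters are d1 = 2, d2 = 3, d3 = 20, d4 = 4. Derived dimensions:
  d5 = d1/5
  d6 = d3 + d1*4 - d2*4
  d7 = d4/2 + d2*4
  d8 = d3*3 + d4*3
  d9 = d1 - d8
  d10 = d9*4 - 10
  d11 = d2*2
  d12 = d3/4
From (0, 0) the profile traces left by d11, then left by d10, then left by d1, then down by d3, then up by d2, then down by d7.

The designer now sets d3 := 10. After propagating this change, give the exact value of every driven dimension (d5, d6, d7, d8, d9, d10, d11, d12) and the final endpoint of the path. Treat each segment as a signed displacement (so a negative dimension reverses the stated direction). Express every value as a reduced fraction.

d5 = 2/5
d6 = 6
d7 = 14
d8 = 42
d9 = -40
d10 = -170
d11 = 6
d12 = 5/2
endpoint = (162, -21)

Apply edit: d3 := 10
  d5 = d1/5 = 2/5
  d6 = d3 + d1*4 - d2*4 = 6
  d7 = d4/2 + d2*4 = 14
  d8 = d3*3 + d4*3 = 42
  d9 = d1 - d8 = -40
  d10 = d9*4 - 10 = -170
  d11 = d2*2 = 6
  d12 = d3/4 = 5/2
Walk from origin (0, 0):
  seg 1: left by d11 = 6 → (-6, 0)
  seg 2: left by d10 = -170 → (164, 0)
  seg 3: left by d1 = 2 → (162, 0)
  seg 4: down by d3 = 10 → (162, -10)
  seg 5: up by d2 = 3 → (162, -7)
  seg 6: down by d7 = 14 → (162, -21)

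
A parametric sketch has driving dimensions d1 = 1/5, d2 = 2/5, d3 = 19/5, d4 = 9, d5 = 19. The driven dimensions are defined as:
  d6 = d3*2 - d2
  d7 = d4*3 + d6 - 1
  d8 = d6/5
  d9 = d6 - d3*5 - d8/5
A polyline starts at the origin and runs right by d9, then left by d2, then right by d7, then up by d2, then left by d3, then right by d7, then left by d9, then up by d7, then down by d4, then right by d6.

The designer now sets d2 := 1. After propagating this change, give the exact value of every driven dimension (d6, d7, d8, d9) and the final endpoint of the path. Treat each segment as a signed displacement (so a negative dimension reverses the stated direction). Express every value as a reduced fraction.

d6 = 33/5
d7 = 163/5
d8 = 33/25
d9 = -1583/125
endpoint = (67, 123/5)

Apply edit: d2 := 1
  d6 = d3*2 - d2 = 33/5
  d7 = d4*3 + d6 - 1 = 163/5
  d8 = d6/5 = 33/25
  d9 = d6 - d3*5 - d8/5 = -1583/125
Walk from origin (0, 0):
  seg 1: right by d9 = -1583/125 → (-1583/125, 0)
  seg 2: left by d2 = 1 → (-1708/125, 0)
  seg 3: right by d7 = 163/5 → (2367/125, 0)
  seg 4: up by d2 = 1 → (2367/125, 1)
  seg 5: left by d3 = 19/5 → (1892/125, 1)
  seg 6: right by d7 = 163/5 → (5967/125, 1)
  seg 7: left by d9 = -1583/125 → (302/5, 1)
  seg 8: up by d7 = 163/5 → (302/5, 168/5)
  seg 9: down by d4 = 9 → (302/5, 123/5)
  seg 10: right by d6 = 33/5 → (67, 123/5)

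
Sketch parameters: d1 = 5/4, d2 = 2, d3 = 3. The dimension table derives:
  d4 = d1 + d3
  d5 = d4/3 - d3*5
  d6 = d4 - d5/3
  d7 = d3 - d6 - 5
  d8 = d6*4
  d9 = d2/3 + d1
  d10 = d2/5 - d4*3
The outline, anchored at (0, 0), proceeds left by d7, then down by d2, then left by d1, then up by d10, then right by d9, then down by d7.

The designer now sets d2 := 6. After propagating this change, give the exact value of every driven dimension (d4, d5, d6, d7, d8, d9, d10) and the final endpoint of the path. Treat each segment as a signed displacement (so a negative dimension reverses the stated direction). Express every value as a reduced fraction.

Apply edit: d2 := 6
  d4 = d1 + d3 = 17/4
  d5 = d4/3 - d3*5 = -163/12
  d6 = d4 - d5/3 = 79/9
  d7 = d3 - d6 - 5 = -97/9
  d8 = d6*4 = 316/9
  d9 = d2/3 + d1 = 13/4
  d10 = d2/5 - d4*3 = -231/20
Walk from origin (0, 0):
  seg 1: left by d7 = -97/9 → (97/9, 0)
  seg 2: down by d2 = 6 → (97/9, -6)
  seg 3: left by d1 = 5/4 → (343/36, -6)
  seg 4: up by d10 = -231/20 → (343/36, -351/20)
  seg 5: right by d9 = 13/4 → (115/9, -351/20)
  seg 6: down by d7 = -97/9 → (115/9, -1219/180)

d4 = 17/4
d5 = -163/12
d6 = 79/9
d7 = -97/9
d8 = 316/9
d9 = 13/4
d10 = -231/20
endpoint = (115/9, -1219/180)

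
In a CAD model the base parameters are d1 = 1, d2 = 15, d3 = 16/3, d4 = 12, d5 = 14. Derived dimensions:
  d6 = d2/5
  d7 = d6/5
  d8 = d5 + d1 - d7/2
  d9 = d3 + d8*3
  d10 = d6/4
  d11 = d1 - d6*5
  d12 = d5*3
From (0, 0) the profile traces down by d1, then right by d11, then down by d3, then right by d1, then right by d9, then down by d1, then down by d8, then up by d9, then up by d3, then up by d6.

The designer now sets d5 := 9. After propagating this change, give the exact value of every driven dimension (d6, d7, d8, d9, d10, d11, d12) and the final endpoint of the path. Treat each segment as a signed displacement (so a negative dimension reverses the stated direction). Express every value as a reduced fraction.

Apply edit: d5 := 9
  d6 = d2/5 = 3
  d7 = d6/5 = 3/5
  d8 = d5 + d1 - d7/2 = 97/10
  d9 = d3 + d8*3 = 1033/30
  d10 = d6/4 = 3/4
  d11 = d1 - d6*5 = -14
  d12 = d5*3 = 27
Walk from origin (0, 0):
  seg 1: down by d1 = 1 → (0, -1)
  seg 2: right by d11 = -14 → (-14, -1)
  seg 3: down by d3 = 16/3 → (-14, -19/3)
  seg 4: right by d1 = 1 → (-13, -19/3)
  seg 5: right by d9 = 1033/30 → (643/30, -19/3)
  seg 6: down by d1 = 1 → (643/30, -22/3)
  seg 7: down by d8 = 97/10 → (643/30, -511/30)
  seg 8: up by d9 = 1033/30 → (643/30, 87/5)
  seg 9: up by d3 = 16/3 → (643/30, 341/15)
  seg 10: up by d6 = 3 → (643/30, 386/15)

d6 = 3
d7 = 3/5
d8 = 97/10
d9 = 1033/30
d10 = 3/4
d11 = -14
d12 = 27
endpoint = (643/30, 386/15)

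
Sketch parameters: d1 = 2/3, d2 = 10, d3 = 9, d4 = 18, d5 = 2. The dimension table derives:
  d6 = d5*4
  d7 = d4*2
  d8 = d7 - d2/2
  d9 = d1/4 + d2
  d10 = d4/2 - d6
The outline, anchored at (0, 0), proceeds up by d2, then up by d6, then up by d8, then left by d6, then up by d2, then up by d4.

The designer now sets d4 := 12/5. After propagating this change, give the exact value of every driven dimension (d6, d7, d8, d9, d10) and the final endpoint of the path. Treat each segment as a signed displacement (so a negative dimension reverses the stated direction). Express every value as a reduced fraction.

Apply edit: d4 := 12/5
  d6 = d5*4 = 8
  d7 = d4*2 = 24/5
  d8 = d7 - d2/2 = -1/5
  d9 = d1/4 + d2 = 61/6
  d10 = d4/2 - d6 = -34/5
Walk from origin (0, 0):
  seg 1: up by d2 = 10 → (0, 10)
  seg 2: up by d6 = 8 → (0, 18)
  seg 3: up by d8 = -1/5 → (0, 89/5)
  seg 4: left by d6 = 8 → (-8, 89/5)
  seg 5: up by d2 = 10 → (-8, 139/5)
  seg 6: up by d4 = 12/5 → (-8, 151/5)

d6 = 8
d7 = 24/5
d8 = -1/5
d9 = 61/6
d10 = -34/5
endpoint = (-8, 151/5)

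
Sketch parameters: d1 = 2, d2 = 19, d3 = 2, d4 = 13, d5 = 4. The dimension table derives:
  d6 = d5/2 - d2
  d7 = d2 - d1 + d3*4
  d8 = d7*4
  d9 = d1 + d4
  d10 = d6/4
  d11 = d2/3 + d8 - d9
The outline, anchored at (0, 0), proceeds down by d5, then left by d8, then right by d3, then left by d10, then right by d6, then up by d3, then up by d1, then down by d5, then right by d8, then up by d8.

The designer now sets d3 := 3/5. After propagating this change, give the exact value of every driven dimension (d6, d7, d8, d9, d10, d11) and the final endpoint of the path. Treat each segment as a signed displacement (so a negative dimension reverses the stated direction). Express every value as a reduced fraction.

d6 = -17
d7 = 97/5
d8 = 388/5
d9 = 15
d10 = -17/4
d11 = 1034/15
endpoint = (-243/20, 361/5)

Apply edit: d3 := 3/5
  d6 = d5/2 - d2 = -17
  d7 = d2 - d1 + d3*4 = 97/5
  d8 = d7*4 = 388/5
  d9 = d1 + d4 = 15
  d10 = d6/4 = -17/4
  d11 = d2/3 + d8 - d9 = 1034/15
Walk from origin (0, 0):
  seg 1: down by d5 = 4 → (0, -4)
  seg 2: left by d8 = 388/5 → (-388/5, -4)
  seg 3: right by d3 = 3/5 → (-77, -4)
  seg 4: left by d10 = -17/4 → (-291/4, -4)
  seg 5: right by d6 = -17 → (-359/4, -4)
  seg 6: up by d3 = 3/5 → (-359/4, -17/5)
  seg 7: up by d1 = 2 → (-359/4, -7/5)
  seg 8: down by d5 = 4 → (-359/4, -27/5)
  seg 9: right by d8 = 388/5 → (-243/20, -27/5)
  seg 10: up by d8 = 388/5 → (-243/20, 361/5)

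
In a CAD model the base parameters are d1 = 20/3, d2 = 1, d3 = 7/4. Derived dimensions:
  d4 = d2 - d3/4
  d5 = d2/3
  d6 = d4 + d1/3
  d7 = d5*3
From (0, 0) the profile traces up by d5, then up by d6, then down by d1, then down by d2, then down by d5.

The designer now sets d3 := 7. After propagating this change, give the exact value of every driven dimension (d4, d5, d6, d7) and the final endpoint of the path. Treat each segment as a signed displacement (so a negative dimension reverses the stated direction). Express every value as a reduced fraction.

d4 = -3/4
d5 = 1/3
d6 = 53/36
d7 = 1
endpoint = (0, -223/36)

Apply edit: d3 := 7
  d4 = d2 - d3/4 = -3/4
  d5 = d2/3 = 1/3
  d6 = d4 + d1/3 = 53/36
  d7 = d5*3 = 1
Walk from origin (0, 0):
  seg 1: up by d5 = 1/3 → (0, 1/3)
  seg 2: up by d6 = 53/36 → (0, 65/36)
  seg 3: down by d1 = 20/3 → (0, -175/36)
  seg 4: down by d2 = 1 → (0, -211/36)
  seg 5: down by d5 = 1/3 → (0, -223/36)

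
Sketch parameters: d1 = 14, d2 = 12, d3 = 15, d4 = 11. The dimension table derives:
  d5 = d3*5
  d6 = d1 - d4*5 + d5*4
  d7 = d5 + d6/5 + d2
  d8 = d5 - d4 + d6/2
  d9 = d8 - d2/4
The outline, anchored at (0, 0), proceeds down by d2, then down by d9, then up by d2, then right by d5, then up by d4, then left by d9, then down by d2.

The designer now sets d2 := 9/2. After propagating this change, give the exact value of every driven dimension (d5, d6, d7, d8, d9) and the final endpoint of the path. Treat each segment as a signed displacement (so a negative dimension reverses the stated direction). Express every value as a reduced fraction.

Apply edit: d2 := 9/2
  d5 = d3*5 = 75
  d6 = d1 - d4*5 + d5*4 = 259
  d7 = d5 + d6/5 + d2 = 1313/10
  d8 = d5 - d4 + d6/2 = 387/2
  d9 = d8 - d2/4 = 1539/8
Walk from origin (0, 0):
  seg 1: down by d2 = 9/2 → (0, -9/2)
  seg 2: down by d9 = 1539/8 → (0, -1575/8)
  seg 3: up by d2 = 9/2 → (0, -1539/8)
  seg 4: right by d5 = 75 → (75, -1539/8)
  seg 5: up by d4 = 11 → (75, -1451/8)
  seg 6: left by d9 = 1539/8 → (-939/8, -1451/8)
  seg 7: down by d2 = 9/2 → (-939/8, -1487/8)

d5 = 75
d6 = 259
d7 = 1313/10
d8 = 387/2
d9 = 1539/8
endpoint = (-939/8, -1487/8)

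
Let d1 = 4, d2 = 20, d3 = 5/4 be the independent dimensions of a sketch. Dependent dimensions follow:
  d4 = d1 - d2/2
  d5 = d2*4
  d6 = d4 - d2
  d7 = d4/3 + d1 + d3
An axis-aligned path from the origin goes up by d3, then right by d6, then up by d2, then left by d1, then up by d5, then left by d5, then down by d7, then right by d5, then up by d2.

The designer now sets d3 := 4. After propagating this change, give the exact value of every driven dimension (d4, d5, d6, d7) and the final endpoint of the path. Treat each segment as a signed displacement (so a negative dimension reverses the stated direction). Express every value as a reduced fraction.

Apply edit: d3 := 4
  d4 = d1 - d2/2 = -6
  d5 = d2*4 = 80
  d6 = d4 - d2 = -26
  d7 = d4/3 + d1 + d3 = 6
Walk from origin (0, 0):
  seg 1: up by d3 = 4 → (0, 4)
  seg 2: right by d6 = -26 → (-26, 4)
  seg 3: up by d2 = 20 → (-26, 24)
  seg 4: left by d1 = 4 → (-30, 24)
  seg 5: up by d5 = 80 → (-30, 104)
  seg 6: left by d5 = 80 → (-110, 104)
  seg 7: down by d7 = 6 → (-110, 98)
  seg 8: right by d5 = 80 → (-30, 98)
  seg 9: up by d2 = 20 → (-30, 118)

d4 = -6
d5 = 80
d6 = -26
d7 = 6
endpoint = (-30, 118)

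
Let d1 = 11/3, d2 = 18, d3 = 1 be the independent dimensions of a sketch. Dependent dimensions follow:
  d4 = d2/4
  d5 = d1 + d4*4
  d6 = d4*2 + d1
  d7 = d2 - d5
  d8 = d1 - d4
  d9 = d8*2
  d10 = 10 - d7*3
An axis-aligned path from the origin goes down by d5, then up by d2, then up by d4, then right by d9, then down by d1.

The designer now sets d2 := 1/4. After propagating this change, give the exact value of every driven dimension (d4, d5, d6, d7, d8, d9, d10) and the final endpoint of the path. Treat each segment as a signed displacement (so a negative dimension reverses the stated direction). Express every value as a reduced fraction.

d4 = 1/16
d5 = 47/12
d6 = 91/24
d7 = -11/3
d8 = 173/48
d9 = 173/24
d10 = 21
endpoint = (173/24, -349/48)

Apply edit: d2 := 1/4
  d4 = d2/4 = 1/16
  d5 = d1 + d4*4 = 47/12
  d6 = d4*2 + d1 = 91/24
  d7 = d2 - d5 = -11/3
  d8 = d1 - d4 = 173/48
  d9 = d8*2 = 173/24
  d10 = 10 - d7*3 = 21
Walk from origin (0, 0):
  seg 1: down by d5 = 47/12 → (0, -47/12)
  seg 2: up by d2 = 1/4 → (0, -11/3)
  seg 3: up by d4 = 1/16 → (0, -173/48)
  seg 4: right by d9 = 173/24 → (173/24, -173/48)
  seg 5: down by d1 = 11/3 → (173/24, -349/48)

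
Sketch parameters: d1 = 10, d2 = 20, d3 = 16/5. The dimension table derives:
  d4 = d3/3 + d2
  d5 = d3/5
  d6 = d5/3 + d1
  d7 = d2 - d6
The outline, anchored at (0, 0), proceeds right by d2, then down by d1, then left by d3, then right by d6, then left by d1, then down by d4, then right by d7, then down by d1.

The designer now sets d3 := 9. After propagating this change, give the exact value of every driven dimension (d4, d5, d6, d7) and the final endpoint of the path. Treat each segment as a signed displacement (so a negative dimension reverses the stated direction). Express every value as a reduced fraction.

d4 = 23
d5 = 9/5
d6 = 53/5
d7 = 47/5
endpoint = (21, -43)

Apply edit: d3 := 9
  d4 = d3/3 + d2 = 23
  d5 = d3/5 = 9/5
  d6 = d5/3 + d1 = 53/5
  d7 = d2 - d6 = 47/5
Walk from origin (0, 0):
  seg 1: right by d2 = 20 → (20, 0)
  seg 2: down by d1 = 10 → (20, -10)
  seg 3: left by d3 = 9 → (11, -10)
  seg 4: right by d6 = 53/5 → (108/5, -10)
  seg 5: left by d1 = 10 → (58/5, -10)
  seg 6: down by d4 = 23 → (58/5, -33)
  seg 7: right by d7 = 47/5 → (21, -33)
  seg 8: down by d1 = 10 → (21, -43)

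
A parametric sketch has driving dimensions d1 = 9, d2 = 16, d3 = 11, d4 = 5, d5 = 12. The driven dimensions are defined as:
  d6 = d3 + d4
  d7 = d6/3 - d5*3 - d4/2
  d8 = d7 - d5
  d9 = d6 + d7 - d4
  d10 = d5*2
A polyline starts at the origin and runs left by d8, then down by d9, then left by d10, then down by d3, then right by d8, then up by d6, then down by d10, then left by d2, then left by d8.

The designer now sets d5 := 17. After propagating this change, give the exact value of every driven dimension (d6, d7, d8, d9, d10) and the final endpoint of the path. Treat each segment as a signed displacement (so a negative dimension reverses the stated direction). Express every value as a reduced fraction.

Apply edit: d5 := 17
  d6 = d3 + d4 = 16
  d7 = d6/3 - d5*3 - d4/2 = -289/6
  d8 = d7 - d5 = -391/6
  d9 = d6 + d7 - d4 = -223/6
  d10 = d5*2 = 34
Walk from origin (0, 0):
  seg 1: left by d8 = -391/6 → (391/6, 0)
  seg 2: down by d9 = -223/6 → (391/6, 223/6)
  seg 3: left by d10 = 34 → (187/6, 223/6)
  seg 4: down by d3 = 11 → (187/6, 157/6)
  seg 5: right by d8 = -391/6 → (-34, 157/6)
  seg 6: up by d6 = 16 → (-34, 253/6)
  seg 7: down by d10 = 34 → (-34, 49/6)
  seg 8: left by d2 = 16 → (-50, 49/6)
  seg 9: left by d8 = -391/6 → (91/6, 49/6)

d6 = 16
d7 = -289/6
d8 = -391/6
d9 = -223/6
d10 = 34
endpoint = (91/6, 49/6)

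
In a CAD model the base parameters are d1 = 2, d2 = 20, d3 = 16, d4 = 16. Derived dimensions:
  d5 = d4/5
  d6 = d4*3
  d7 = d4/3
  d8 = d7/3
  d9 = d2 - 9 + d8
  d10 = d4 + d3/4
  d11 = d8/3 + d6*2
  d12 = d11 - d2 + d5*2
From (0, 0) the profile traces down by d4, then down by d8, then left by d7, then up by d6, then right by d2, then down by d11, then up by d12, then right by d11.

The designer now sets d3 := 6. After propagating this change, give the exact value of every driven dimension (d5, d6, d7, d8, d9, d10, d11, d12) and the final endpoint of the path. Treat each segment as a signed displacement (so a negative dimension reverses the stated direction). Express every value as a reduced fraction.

Apply edit: d3 := 6
  d5 = d4/5 = 16/5
  d6 = d4*3 = 48
  d7 = d4/3 = 16/3
  d8 = d7/3 = 16/9
  d9 = d2 - 9 + d8 = 115/9
  d10 = d4 + d3/4 = 35/2
  d11 = d8/3 + d6*2 = 2608/27
  d12 = d11 - d2 + d5*2 = 11204/135
Walk from origin (0, 0):
  seg 1: down by d4 = 16 → (0, -16)
  seg 2: down by d8 = 16/9 → (0, -160/9)
  seg 3: left by d7 = 16/3 → (-16/3, -160/9)
  seg 4: up by d6 = 48 → (-16/3, 272/9)
  seg 5: right by d2 = 20 → (44/3, 272/9)
  seg 6: down by d11 = 2608/27 → (44/3, -1792/27)
  seg 7: up by d12 = 11204/135 → (44/3, 748/45)
  seg 8: right by d11 = 2608/27 → (3004/27, 748/45)

d5 = 16/5
d6 = 48
d7 = 16/3
d8 = 16/9
d9 = 115/9
d10 = 35/2
d11 = 2608/27
d12 = 11204/135
endpoint = (3004/27, 748/45)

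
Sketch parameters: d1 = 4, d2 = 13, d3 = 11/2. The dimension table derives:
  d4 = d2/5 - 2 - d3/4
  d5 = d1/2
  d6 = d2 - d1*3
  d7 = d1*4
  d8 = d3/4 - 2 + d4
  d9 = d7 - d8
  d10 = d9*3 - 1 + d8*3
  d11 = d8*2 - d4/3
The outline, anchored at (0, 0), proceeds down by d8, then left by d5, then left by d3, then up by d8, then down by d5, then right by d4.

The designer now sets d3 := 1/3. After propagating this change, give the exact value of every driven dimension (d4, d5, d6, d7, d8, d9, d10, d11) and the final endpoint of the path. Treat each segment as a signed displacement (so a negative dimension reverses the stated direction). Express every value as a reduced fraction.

d4 = 31/60
d5 = 2
d6 = 1
d7 = 16
d8 = -7/5
d9 = 87/5
d10 = 47
d11 = -107/36
endpoint = (-109/60, -2)

Apply edit: d3 := 1/3
  d4 = d2/5 - 2 - d3/4 = 31/60
  d5 = d1/2 = 2
  d6 = d2 - d1*3 = 1
  d7 = d1*4 = 16
  d8 = d3/4 - 2 + d4 = -7/5
  d9 = d7 - d8 = 87/5
  d10 = d9*3 - 1 + d8*3 = 47
  d11 = d8*2 - d4/3 = -107/36
Walk from origin (0, 0):
  seg 1: down by d8 = -7/5 → (0, 7/5)
  seg 2: left by d5 = 2 → (-2, 7/5)
  seg 3: left by d3 = 1/3 → (-7/3, 7/5)
  seg 4: up by d8 = -7/5 → (-7/3, 0)
  seg 5: down by d5 = 2 → (-7/3, -2)
  seg 6: right by d4 = 31/60 → (-109/60, -2)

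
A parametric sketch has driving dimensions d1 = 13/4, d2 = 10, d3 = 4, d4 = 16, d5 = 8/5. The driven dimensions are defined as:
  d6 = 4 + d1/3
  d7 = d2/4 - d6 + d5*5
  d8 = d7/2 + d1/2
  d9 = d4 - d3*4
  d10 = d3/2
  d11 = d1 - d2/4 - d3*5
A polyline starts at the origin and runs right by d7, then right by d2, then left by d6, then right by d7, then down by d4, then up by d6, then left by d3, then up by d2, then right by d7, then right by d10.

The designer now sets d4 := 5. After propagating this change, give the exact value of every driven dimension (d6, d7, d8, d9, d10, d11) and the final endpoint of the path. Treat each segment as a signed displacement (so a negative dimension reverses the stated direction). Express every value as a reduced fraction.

d6 = 61/12
d7 = 65/12
d8 = 13/3
d9 = -11
d10 = 2
d11 = -77/4
endpoint = (115/6, 121/12)

Apply edit: d4 := 5
  d6 = 4 + d1/3 = 61/12
  d7 = d2/4 - d6 + d5*5 = 65/12
  d8 = d7/2 + d1/2 = 13/3
  d9 = d4 - d3*4 = -11
  d10 = d3/2 = 2
  d11 = d1 - d2/4 - d3*5 = -77/4
Walk from origin (0, 0):
  seg 1: right by d7 = 65/12 → (65/12, 0)
  seg 2: right by d2 = 10 → (185/12, 0)
  seg 3: left by d6 = 61/12 → (31/3, 0)
  seg 4: right by d7 = 65/12 → (63/4, 0)
  seg 5: down by d4 = 5 → (63/4, -5)
  seg 6: up by d6 = 61/12 → (63/4, 1/12)
  seg 7: left by d3 = 4 → (47/4, 1/12)
  seg 8: up by d2 = 10 → (47/4, 121/12)
  seg 9: right by d7 = 65/12 → (103/6, 121/12)
  seg 10: right by d10 = 2 → (115/6, 121/12)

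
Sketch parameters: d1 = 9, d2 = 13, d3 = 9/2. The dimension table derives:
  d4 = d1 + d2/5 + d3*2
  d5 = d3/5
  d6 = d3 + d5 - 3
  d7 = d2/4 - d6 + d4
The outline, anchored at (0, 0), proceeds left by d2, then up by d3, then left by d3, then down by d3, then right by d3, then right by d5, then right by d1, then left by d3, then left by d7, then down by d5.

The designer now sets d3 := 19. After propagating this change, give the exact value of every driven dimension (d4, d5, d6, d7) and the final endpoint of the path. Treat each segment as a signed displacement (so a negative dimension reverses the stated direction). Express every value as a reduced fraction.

d4 = 248/5
d5 = 19/5
d6 = 99/5
d7 = 661/20
endpoint = (-209/4, -19/5)

Apply edit: d3 := 19
  d4 = d1 + d2/5 + d3*2 = 248/5
  d5 = d3/5 = 19/5
  d6 = d3 + d5 - 3 = 99/5
  d7 = d2/4 - d6 + d4 = 661/20
Walk from origin (0, 0):
  seg 1: left by d2 = 13 → (-13, 0)
  seg 2: up by d3 = 19 → (-13, 19)
  seg 3: left by d3 = 19 → (-32, 19)
  seg 4: down by d3 = 19 → (-32, 0)
  seg 5: right by d3 = 19 → (-13, 0)
  seg 6: right by d5 = 19/5 → (-46/5, 0)
  seg 7: right by d1 = 9 → (-1/5, 0)
  seg 8: left by d3 = 19 → (-96/5, 0)
  seg 9: left by d7 = 661/20 → (-209/4, 0)
  seg 10: down by d5 = 19/5 → (-209/4, -19/5)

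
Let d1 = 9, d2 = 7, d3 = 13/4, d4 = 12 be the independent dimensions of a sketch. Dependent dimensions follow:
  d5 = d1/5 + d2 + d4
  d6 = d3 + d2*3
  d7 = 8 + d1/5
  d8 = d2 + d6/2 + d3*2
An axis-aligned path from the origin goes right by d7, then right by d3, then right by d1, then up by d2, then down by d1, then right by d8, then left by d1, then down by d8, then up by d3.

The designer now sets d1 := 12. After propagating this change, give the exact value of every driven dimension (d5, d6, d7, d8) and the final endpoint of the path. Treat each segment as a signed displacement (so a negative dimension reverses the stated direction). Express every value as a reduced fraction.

Apply edit: d1 := 12
  d5 = d1/5 + d2 + d4 = 107/5
  d6 = d3 + d2*3 = 97/4
  d7 = 8 + d1/5 = 52/5
  d8 = d2 + d6/2 + d3*2 = 205/8
Walk from origin (0, 0):
  seg 1: right by d7 = 52/5 → (52/5, 0)
  seg 2: right by d3 = 13/4 → (273/20, 0)
  seg 3: right by d1 = 12 → (513/20, 0)
  seg 4: up by d2 = 7 → (513/20, 7)
  seg 5: down by d1 = 12 → (513/20, -5)
  seg 6: right by d8 = 205/8 → (2051/40, -5)
  seg 7: left by d1 = 12 → (1571/40, -5)
  seg 8: down by d8 = 205/8 → (1571/40, -245/8)
  seg 9: up by d3 = 13/4 → (1571/40, -219/8)

d5 = 107/5
d6 = 97/4
d7 = 52/5
d8 = 205/8
endpoint = (1571/40, -219/8)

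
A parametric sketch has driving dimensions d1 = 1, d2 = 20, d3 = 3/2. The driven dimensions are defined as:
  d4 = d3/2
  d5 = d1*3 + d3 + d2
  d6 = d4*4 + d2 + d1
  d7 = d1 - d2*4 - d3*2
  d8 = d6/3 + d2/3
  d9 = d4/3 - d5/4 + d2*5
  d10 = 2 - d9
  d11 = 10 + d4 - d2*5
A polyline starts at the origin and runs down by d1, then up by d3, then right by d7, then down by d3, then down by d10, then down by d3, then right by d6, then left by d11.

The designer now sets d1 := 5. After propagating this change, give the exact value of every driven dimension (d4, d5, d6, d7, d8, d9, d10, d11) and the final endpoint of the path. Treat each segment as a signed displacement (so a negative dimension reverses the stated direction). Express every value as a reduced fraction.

d4 = 3/4
d5 = 73/2
d6 = 28
d7 = -78
d8 = 16
d9 = 729/8
d10 = -713/8
d11 = -357/4
endpoint = (157/4, 661/8)

Apply edit: d1 := 5
  d4 = d3/2 = 3/4
  d5 = d1*3 + d3 + d2 = 73/2
  d6 = d4*4 + d2 + d1 = 28
  d7 = d1 - d2*4 - d3*2 = -78
  d8 = d6/3 + d2/3 = 16
  d9 = d4/3 - d5/4 + d2*5 = 729/8
  d10 = 2 - d9 = -713/8
  d11 = 10 + d4 - d2*5 = -357/4
Walk from origin (0, 0):
  seg 1: down by d1 = 5 → (0, -5)
  seg 2: up by d3 = 3/2 → (0, -7/2)
  seg 3: right by d7 = -78 → (-78, -7/2)
  seg 4: down by d3 = 3/2 → (-78, -5)
  seg 5: down by d10 = -713/8 → (-78, 673/8)
  seg 6: down by d3 = 3/2 → (-78, 661/8)
  seg 7: right by d6 = 28 → (-50, 661/8)
  seg 8: left by d11 = -357/4 → (157/4, 661/8)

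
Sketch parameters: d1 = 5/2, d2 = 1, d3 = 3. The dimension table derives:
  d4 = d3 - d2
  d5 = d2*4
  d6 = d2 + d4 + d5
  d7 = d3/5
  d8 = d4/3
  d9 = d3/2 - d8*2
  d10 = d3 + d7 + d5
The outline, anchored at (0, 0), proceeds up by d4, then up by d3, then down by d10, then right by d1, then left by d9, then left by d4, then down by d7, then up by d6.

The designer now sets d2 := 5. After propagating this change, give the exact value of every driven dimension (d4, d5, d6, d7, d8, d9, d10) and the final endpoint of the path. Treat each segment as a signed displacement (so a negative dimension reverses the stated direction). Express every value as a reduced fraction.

d4 = -2
d5 = 20
d6 = 23
d7 = 3/5
d8 = -2/3
d9 = 17/6
d10 = 118/5
endpoint = (5/3, -1/5)

Apply edit: d2 := 5
  d4 = d3 - d2 = -2
  d5 = d2*4 = 20
  d6 = d2 + d4 + d5 = 23
  d7 = d3/5 = 3/5
  d8 = d4/3 = -2/3
  d9 = d3/2 - d8*2 = 17/6
  d10 = d3 + d7 + d5 = 118/5
Walk from origin (0, 0):
  seg 1: up by d4 = -2 → (0, -2)
  seg 2: up by d3 = 3 → (0, 1)
  seg 3: down by d10 = 118/5 → (0, -113/5)
  seg 4: right by d1 = 5/2 → (5/2, -113/5)
  seg 5: left by d9 = 17/6 → (-1/3, -113/5)
  seg 6: left by d4 = -2 → (5/3, -113/5)
  seg 7: down by d7 = 3/5 → (5/3, -116/5)
  seg 8: up by d6 = 23 → (5/3, -1/5)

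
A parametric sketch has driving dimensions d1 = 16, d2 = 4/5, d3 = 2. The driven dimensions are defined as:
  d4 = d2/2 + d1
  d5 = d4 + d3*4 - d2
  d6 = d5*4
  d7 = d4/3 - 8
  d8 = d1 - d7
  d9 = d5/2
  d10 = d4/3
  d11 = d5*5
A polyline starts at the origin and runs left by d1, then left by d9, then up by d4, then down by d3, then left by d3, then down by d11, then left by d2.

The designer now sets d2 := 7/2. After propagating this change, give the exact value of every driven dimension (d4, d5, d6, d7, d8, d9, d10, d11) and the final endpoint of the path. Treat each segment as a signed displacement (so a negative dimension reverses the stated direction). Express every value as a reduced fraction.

Apply edit: d2 := 7/2
  d4 = d2/2 + d1 = 71/4
  d5 = d4 + d3*4 - d2 = 89/4
  d6 = d5*4 = 89
  d7 = d4/3 - 8 = -25/12
  d8 = d1 - d7 = 217/12
  d9 = d5/2 = 89/8
  d10 = d4/3 = 71/12
  d11 = d5*5 = 445/4
Walk from origin (0, 0):
  seg 1: left by d1 = 16 → (-16, 0)
  seg 2: left by d9 = 89/8 → (-217/8, 0)
  seg 3: up by d4 = 71/4 → (-217/8, 71/4)
  seg 4: down by d3 = 2 → (-217/8, 63/4)
  seg 5: left by d3 = 2 → (-233/8, 63/4)
  seg 6: down by d11 = 445/4 → (-233/8, -191/2)
  seg 7: left by d2 = 7/2 → (-261/8, -191/2)

d4 = 71/4
d5 = 89/4
d6 = 89
d7 = -25/12
d8 = 217/12
d9 = 89/8
d10 = 71/12
d11 = 445/4
endpoint = (-261/8, -191/2)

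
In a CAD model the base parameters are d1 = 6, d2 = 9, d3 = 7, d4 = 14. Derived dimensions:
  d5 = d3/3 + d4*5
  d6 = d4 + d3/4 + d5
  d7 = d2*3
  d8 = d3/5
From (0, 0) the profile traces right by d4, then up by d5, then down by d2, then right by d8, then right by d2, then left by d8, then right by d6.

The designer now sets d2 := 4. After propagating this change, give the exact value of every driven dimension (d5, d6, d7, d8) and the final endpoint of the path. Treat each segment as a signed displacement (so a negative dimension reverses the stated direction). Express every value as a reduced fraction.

Apply edit: d2 := 4
  d5 = d3/3 + d4*5 = 217/3
  d6 = d4 + d3/4 + d5 = 1057/12
  d7 = d2*3 = 12
  d8 = d3/5 = 7/5
Walk from origin (0, 0):
  seg 1: right by d4 = 14 → (14, 0)
  seg 2: up by d5 = 217/3 → (14, 217/3)
  seg 3: down by d2 = 4 → (14, 205/3)
  seg 4: right by d8 = 7/5 → (77/5, 205/3)
  seg 5: right by d2 = 4 → (97/5, 205/3)
  seg 6: left by d8 = 7/5 → (18, 205/3)
  seg 7: right by d6 = 1057/12 → (1273/12, 205/3)

d5 = 217/3
d6 = 1057/12
d7 = 12
d8 = 7/5
endpoint = (1273/12, 205/3)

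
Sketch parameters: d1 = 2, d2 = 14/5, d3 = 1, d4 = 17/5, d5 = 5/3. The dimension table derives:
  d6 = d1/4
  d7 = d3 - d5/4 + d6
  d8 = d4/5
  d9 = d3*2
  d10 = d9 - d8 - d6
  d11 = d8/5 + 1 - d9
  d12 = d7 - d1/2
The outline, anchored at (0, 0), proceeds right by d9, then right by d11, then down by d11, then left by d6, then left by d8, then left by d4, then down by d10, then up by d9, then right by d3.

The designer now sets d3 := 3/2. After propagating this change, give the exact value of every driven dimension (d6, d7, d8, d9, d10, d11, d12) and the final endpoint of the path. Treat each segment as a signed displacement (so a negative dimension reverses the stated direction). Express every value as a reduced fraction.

Apply edit: d3 := 3/2
  d6 = d1/4 = 1/2
  d7 = d3 - d5/4 + d6 = 19/12
  d8 = d4/5 = 17/25
  d9 = d3*2 = 3
  d10 = d9 - d8 - d6 = 91/50
  d11 = d8/5 + 1 - d9 = -233/125
  d12 = d7 - d1/2 = 7/12
Walk from origin (0, 0):
  seg 1: right by d9 = 3 → (3, 0)
  seg 2: right by d11 = -233/125 → (142/125, 0)
  seg 3: down by d11 = -233/125 → (142/125, 233/125)
  seg 4: left by d6 = 1/2 → (159/250, 233/125)
  seg 5: left by d8 = 17/25 → (-11/250, 233/125)
  seg 6: left by d4 = 17/5 → (-861/250, 233/125)
  seg 7: down by d10 = 91/50 → (-861/250, 11/250)
  seg 8: up by d9 = 3 → (-861/250, 761/250)
  seg 9: right by d3 = 3/2 → (-243/125, 761/250)

d6 = 1/2
d7 = 19/12
d8 = 17/25
d9 = 3
d10 = 91/50
d11 = -233/125
d12 = 7/12
endpoint = (-243/125, 761/250)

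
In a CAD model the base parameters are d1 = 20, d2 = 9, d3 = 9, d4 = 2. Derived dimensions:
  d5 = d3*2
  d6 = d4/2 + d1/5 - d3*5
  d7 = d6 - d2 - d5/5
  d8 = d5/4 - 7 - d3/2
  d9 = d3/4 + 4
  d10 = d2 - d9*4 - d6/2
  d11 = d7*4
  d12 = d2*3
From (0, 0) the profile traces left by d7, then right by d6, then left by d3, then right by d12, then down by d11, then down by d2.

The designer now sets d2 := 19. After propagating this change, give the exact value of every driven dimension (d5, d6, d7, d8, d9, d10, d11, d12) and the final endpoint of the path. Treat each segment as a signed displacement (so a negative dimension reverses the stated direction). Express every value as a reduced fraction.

d5 = 18
d6 = -40
d7 = -313/5
d8 = -7
d9 = 25/4
d10 = 14
d11 = -1252/5
d12 = 57
endpoint = (353/5, 1157/5)

Apply edit: d2 := 19
  d5 = d3*2 = 18
  d6 = d4/2 + d1/5 - d3*5 = -40
  d7 = d6 - d2 - d5/5 = -313/5
  d8 = d5/4 - 7 - d3/2 = -7
  d9 = d3/4 + 4 = 25/4
  d10 = d2 - d9*4 - d6/2 = 14
  d11 = d7*4 = -1252/5
  d12 = d2*3 = 57
Walk from origin (0, 0):
  seg 1: left by d7 = -313/5 → (313/5, 0)
  seg 2: right by d6 = -40 → (113/5, 0)
  seg 3: left by d3 = 9 → (68/5, 0)
  seg 4: right by d12 = 57 → (353/5, 0)
  seg 5: down by d11 = -1252/5 → (353/5, 1252/5)
  seg 6: down by d2 = 19 → (353/5, 1157/5)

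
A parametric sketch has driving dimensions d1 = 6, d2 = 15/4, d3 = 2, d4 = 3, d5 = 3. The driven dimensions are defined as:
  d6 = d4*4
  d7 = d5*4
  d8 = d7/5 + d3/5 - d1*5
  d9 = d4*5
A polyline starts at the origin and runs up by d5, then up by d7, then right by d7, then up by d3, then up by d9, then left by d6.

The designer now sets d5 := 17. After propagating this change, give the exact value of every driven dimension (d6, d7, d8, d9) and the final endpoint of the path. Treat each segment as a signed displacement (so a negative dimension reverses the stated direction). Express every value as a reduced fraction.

Apply edit: d5 := 17
  d6 = d4*4 = 12
  d7 = d5*4 = 68
  d8 = d7/5 + d3/5 - d1*5 = -16
  d9 = d4*5 = 15
Walk from origin (0, 0):
  seg 1: up by d5 = 17 → (0, 17)
  seg 2: up by d7 = 68 → (0, 85)
  seg 3: right by d7 = 68 → (68, 85)
  seg 4: up by d3 = 2 → (68, 87)
  seg 5: up by d9 = 15 → (68, 102)
  seg 6: left by d6 = 12 → (56, 102)

d6 = 12
d7 = 68
d8 = -16
d9 = 15
endpoint = (56, 102)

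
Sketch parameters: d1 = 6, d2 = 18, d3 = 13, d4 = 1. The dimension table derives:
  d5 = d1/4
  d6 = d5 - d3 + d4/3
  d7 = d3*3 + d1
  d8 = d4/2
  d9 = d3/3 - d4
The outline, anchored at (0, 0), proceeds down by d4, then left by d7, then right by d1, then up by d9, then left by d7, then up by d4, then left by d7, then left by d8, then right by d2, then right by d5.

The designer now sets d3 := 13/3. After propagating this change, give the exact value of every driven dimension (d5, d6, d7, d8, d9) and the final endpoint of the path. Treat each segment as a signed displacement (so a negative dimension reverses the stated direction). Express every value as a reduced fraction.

d5 = 3/2
d6 = -5/2
d7 = 19
d8 = 1/2
d9 = 4/9
endpoint = (-32, 4/9)

Apply edit: d3 := 13/3
  d5 = d1/4 = 3/2
  d6 = d5 - d3 + d4/3 = -5/2
  d7 = d3*3 + d1 = 19
  d8 = d4/2 = 1/2
  d9 = d3/3 - d4 = 4/9
Walk from origin (0, 0):
  seg 1: down by d4 = 1 → (0, -1)
  seg 2: left by d7 = 19 → (-19, -1)
  seg 3: right by d1 = 6 → (-13, -1)
  seg 4: up by d9 = 4/9 → (-13, -5/9)
  seg 5: left by d7 = 19 → (-32, -5/9)
  seg 6: up by d4 = 1 → (-32, 4/9)
  seg 7: left by d7 = 19 → (-51, 4/9)
  seg 8: left by d8 = 1/2 → (-103/2, 4/9)
  seg 9: right by d2 = 18 → (-67/2, 4/9)
  seg 10: right by d5 = 3/2 → (-32, 4/9)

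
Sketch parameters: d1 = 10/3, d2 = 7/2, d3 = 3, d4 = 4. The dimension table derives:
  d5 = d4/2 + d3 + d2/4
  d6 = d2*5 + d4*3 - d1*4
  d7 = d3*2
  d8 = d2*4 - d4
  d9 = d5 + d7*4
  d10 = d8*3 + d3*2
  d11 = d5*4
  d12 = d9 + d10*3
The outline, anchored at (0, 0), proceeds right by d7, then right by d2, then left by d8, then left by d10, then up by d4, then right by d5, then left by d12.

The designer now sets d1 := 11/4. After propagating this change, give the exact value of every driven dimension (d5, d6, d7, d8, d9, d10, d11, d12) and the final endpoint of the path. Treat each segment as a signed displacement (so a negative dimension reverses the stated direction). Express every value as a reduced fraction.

d5 = 47/8
d6 = 37/2
d7 = 6
d8 = 10
d9 = 239/8
d10 = 36
d11 = 47/2
d12 = 1103/8
endpoint = (-337/2, 4)

Apply edit: d1 := 11/4
  d5 = d4/2 + d3 + d2/4 = 47/8
  d6 = d2*5 + d4*3 - d1*4 = 37/2
  d7 = d3*2 = 6
  d8 = d2*4 - d4 = 10
  d9 = d5 + d7*4 = 239/8
  d10 = d8*3 + d3*2 = 36
  d11 = d5*4 = 47/2
  d12 = d9 + d10*3 = 1103/8
Walk from origin (0, 0):
  seg 1: right by d7 = 6 → (6, 0)
  seg 2: right by d2 = 7/2 → (19/2, 0)
  seg 3: left by d8 = 10 → (-1/2, 0)
  seg 4: left by d10 = 36 → (-73/2, 0)
  seg 5: up by d4 = 4 → (-73/2, 4)
  seg 6: right by d5 = 47/8 → (-245/8, 4)
  seg 7: left by d12 = 1103/8 → (-337/2, 4)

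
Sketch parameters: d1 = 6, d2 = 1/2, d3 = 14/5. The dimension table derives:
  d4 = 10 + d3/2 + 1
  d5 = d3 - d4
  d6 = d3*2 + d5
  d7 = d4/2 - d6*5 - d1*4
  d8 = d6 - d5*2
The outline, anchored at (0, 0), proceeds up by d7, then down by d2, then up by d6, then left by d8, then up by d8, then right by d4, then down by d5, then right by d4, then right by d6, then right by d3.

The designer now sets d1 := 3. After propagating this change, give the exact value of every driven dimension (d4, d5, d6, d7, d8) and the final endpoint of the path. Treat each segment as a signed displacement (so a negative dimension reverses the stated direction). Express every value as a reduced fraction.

d4 = 62/5
d5 = -48/5
d6 = -4
d7 = 71/5
d8 = 76/5
endpoint = (42/5, 69/2)

Apply edit: d1 := 3
  d4 = 10 + d3/2 + 1 = 62/5
  d5 = d3 - d4 = -48/5
  d6 = d3*2 + d5 = -4
  d7 = d4/2 - d6*5 - d1*4 = 71/5
  d8 = d6 - d5*2 = 76/5
Walk from origin (0, 0):
  seg 1: up by d7 = 71/5 → (0, 71/5)
  seg 2: down by d2 = 1/2 → (0, 137/10)
  seg 3: up by d6 = -4 → (0, 97/10)
  seg 4: left by d8 = 76/5 → (-76/5, 97/10)
  seg 5: up by d8 = 76/5 → (-76/5, 249/10)
  seg 6: right by d4 = 62/5 → (-14/5, 249/10)
  seg 7: down by d5 = -48/5 → (-14/5, 69/2)
  seg 8: right by d4 = 62/5 → (48/5, 69/2)
  seg 9: right by d6 = -4 → (28/5, 69/2)
  seg 10: right by d3 = 14/5 → (42/5, 69/2)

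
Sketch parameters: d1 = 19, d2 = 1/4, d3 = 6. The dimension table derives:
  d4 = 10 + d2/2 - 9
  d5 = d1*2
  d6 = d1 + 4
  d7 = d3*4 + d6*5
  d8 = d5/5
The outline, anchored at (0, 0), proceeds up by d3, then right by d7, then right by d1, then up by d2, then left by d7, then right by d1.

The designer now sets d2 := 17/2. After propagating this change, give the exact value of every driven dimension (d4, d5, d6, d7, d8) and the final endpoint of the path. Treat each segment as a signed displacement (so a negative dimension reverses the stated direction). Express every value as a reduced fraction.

d4 = 21/4
d5 = 38
d6 = 23
d7 = 139
d8 = 38/5
endpoint = (38, 29/2)

Apply edit: d2 := 17/2
  d4 = 10 + d2/2 - 9 = 21/4
  d5 = d1*2 = 38
  d6 = d1 + 4 = 23
  d7 = d3*4 + d6*5 = 139
  d8 = d5/5 = 38/5
Walk from origin (0, 0):
  seg 1: up by d3 = 6 → (0, 6)
  seg 2: right by d7 = 139 → (139, 6)
  seg 3: right by d1 = 19 → (158, 6)
  seg 4: up by d2 = 17/2 → (158, 29/2)
  seg 5: left by d7 = 139 → (19, 29/2)
  seg 6: right by d1 = 19 → (38, 29/2)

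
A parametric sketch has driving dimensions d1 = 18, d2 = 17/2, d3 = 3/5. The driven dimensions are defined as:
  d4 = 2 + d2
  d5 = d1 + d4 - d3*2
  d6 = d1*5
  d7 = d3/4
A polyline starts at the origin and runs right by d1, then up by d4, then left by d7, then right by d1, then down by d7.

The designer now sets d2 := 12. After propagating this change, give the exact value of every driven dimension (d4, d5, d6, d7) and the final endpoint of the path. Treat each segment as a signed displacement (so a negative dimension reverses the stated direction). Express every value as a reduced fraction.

d4 = 14
d5 = 154/5
d6 = 90
d7 = 3/20
endpoint = (717/20, 277/20)

Apply edit: d2 := 12
  d4 = 2 + d2 = 14
  d5 = d1 + d4 - d3*2 = 154/5
  d6 = d1*5 = 90
  d7 = d3/4 = 3/20
Walk from origin (0, 0):
  seg 1: right by d1 = 18 → (18, 0)
  seg 2: up by d4 = 14 → (18, 14)
  seg 3: left by d7 = 3/20 → (357/20, 14)
  seg 4: right by d1 = 18 → (717/20, 14)
  seg 5: down by d7 = 3/20 → (717/20, 277/20)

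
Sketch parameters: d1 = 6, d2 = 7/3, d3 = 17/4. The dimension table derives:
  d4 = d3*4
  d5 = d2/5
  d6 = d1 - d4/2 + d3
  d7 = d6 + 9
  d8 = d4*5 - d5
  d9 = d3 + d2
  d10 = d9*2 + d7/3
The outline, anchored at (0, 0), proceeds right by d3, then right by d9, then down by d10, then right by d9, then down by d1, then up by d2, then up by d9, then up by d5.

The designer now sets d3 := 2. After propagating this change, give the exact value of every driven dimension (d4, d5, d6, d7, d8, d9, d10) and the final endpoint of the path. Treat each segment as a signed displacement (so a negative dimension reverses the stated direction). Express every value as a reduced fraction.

Apply edit: d3 := 2
  d4 = d3*4 = 8
  d5 = d2/5 = 7/15
  d6 = d1 - d4/2 + d3 = 4
  d7 = d6 + 9 = 13
  d8 = d4*5 - d5 = 593/15
  d9 = d3 + d2 = 13/3
  d10 = d9*2 + d7/3 = 13
Walk from origin (0, 0):
  seg 1: right by d3 = 2 → (2, 0)
  seg 2: right by d9 = 13/3 → (19/3, 0)
  seg 3: down by d10 = 13 → (19/3, -13)
  seg 4: right by d9 = 13/3 → (32/3, -13)
  seg 5: down by d1 = 6 → (32/3, -19)
  seg 6: up by d2 = 7/3 → (32/3, -50/3)
  seg 7: up by d9 = 13/3 → (32/3, -37/3)
  seg 8: up by d5 = 7/15 → (32/3, -178/15)

d4 = 8
d5 = 7/15
d6 = 4
d7 = 13
d8 = 593/15
d9 = 13/3
d10 = 13
endpoint = (32/3, -178/15)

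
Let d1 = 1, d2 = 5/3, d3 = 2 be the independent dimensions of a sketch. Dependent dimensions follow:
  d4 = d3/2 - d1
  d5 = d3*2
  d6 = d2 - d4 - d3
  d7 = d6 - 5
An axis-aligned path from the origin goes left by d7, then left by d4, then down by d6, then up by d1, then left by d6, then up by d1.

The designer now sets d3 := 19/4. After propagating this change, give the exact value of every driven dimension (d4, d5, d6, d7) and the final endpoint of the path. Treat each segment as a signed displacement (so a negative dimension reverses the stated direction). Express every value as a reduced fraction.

Apply edit: d3 := 19/4
  d4 = d3/2 - d1 = 11/8
  d5 = d3*2 = 19/2
  d6 = d2 - d4 - d3 = -107/24
  d7 = d6 - 5 = -227/24
Walk from origin (0, 0):
  seg 1: left by d7 = -227/24 → (227/24, 0)
  seg 2: left by d4 = 11/8 → (97/12, 0)
  seg 3: down by d6 = -107/24 → (97/12, 107/24)
  seg 4: up by d1 = 1 → (97/12, 131/24)
  seg 5: left by d6 = -107/24 → (301/24, 131/24)
  seg 6: up by d1 = 1 → (301/24, 155/24)

d4 = 11/8
d5 = 19/2
d6 = -107/24
d7 = -227/24
endpoint = (301/24, 155/24)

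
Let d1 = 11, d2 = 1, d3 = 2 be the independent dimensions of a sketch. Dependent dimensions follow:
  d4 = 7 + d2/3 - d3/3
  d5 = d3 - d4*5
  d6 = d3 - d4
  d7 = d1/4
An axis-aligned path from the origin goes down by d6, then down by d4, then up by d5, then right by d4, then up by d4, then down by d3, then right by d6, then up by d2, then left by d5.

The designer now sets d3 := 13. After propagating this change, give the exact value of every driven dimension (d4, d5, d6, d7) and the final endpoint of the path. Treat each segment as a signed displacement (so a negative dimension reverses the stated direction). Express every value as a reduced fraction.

d4 = 3
d5 = -2
d6 = 10
d7 = 11/4
endpoint = (15, -24)

Apply edit: d3 := 13
  d4 = 7 + d2/3 - d3/3 = 3
  d5 = d3 - d4*5 = -2
  d6 = d3 - d4 = 10
  d7 = d1/4 = 11/4
Walk from origin (0, 0):
  seg 1: down by d6 = 10 → (0, -10)
  seg 2: down by d4 = 3 → (0, -13)
  seg 3: up by d5 = -2 → (0, -15)
  seg 4: right by d4 = 3 → (3, -15)
  seg 5: up by d4 = 3 → (3, -12)
  seg 6: down by d3 = 13 → (3, -25)
  seg 7: right by d6 = 10 → (13, -25)
  seg 8: up by d2 = 1 → (13, -24)
  seg 9: left by d5 = -2 → (15, -24)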